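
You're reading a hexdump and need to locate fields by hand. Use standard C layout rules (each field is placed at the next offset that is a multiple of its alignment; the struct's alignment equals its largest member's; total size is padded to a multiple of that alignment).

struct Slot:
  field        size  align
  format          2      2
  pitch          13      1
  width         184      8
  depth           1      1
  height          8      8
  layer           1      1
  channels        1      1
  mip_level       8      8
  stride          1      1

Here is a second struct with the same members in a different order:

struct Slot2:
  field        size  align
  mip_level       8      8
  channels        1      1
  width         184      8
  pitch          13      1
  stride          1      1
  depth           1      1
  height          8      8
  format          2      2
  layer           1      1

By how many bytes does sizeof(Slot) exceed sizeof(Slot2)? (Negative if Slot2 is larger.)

0..2  format  (2B, 2-aligned)
2..15  pitch  (13B, 1-aligned)
15..16  -- padding (1B)
16..200  width  (184B, 8-aligned)
200..201  depth  (1B, 1-aligned)
201..208  -- padding (7B)
208..216  height  (8B, 8-aligned)
216..217  layer  (1B, 1-aligned)
217..218  channels  (1B, 1-aligned)
218..224  -- padding (6B)
224..232  mip_level  (8B, 8-aligned)
232..233  stride  (1B, 1-aligned)
233..240  -- tail padding (7B)
sizeof = 240, alignof = 8
— Slot2 —
0..8  mip_level  (8B, 8-aligned)
8..9  channels  (1B, 1-aligned)
9..16  -- padding (7B)
16..200  width  (184B, 8-aligned)
200..213  pitch  (13B, 1-aligned)
213..214  stride  (1B, 1-aligned)
214..215  depth  (1B, 1-aligned)
215..216  -- padding (1B)
216..224  height  (8B, 8-aligned)
224..226  format  (2B, 2-aligned)
226..227  layer  (1B, 1-aligned)
227..232  -- tail padding (5B)
sizeof = 232, alignof = 8
240 − 232 = 8

8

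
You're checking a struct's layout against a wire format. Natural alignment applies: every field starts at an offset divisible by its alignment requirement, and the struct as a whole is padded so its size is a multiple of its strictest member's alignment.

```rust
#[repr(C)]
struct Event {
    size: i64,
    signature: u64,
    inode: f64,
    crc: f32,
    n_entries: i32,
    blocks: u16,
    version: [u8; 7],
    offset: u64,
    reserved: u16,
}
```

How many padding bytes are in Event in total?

13

@0: size [8B, align 8] → 8
@8: signature [8B, align 8] → 16
@16: inode [8B, align 8] → 24
@24: crc [4B, align 4] → 28
@28: n_entries [4B, align 4] → 32
@32: blocks [2B, align 2] → 34
@34: version [7B, align 1] → 41
+7 pad (align 8)
@48: offset [8B, align 8] → 56
@56: reserved [2B, align 2] → 58
+6 tail pad (align 8)
size 64, align 8
data bytes 51, size 64 → padding 13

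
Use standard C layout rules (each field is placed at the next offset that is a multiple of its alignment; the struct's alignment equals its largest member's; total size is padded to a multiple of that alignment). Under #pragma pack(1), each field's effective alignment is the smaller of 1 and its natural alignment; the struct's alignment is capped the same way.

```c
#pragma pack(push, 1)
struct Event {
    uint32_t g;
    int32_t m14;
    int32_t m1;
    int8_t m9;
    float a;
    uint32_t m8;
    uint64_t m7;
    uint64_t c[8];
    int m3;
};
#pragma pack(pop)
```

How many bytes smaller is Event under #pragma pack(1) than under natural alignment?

natural layout:
  g at 0 (size 4, align 4) → ends 4
  m14 at 4 (size 4, align 4) → ends 8
  m1 at 8 (size 4, align 4) → ends 12
  m9 at 12 (size 1, align 1) → ends 13
  pad 3 to align 4 for a
  a at 16 (size 4, align 4) → ends 20
  m8 at 20 (size 4, align 4) → ends 24
  m7 at 24 (size 8, align 8) → ends 32
  c at 32 (size 64, align 8) → ends 96
  m3 at 96 (size 4, align 4) → ends 100
  tail pad 4 to reach multiple of 8
  total 104 bytes, alignment 8
packed(1) layout:
  g at 0 (size 4, align 1) → ends 4
  m14 at 4 (size 4, align 1) → ends 8
  m1 at 8 (size 4, align 1) → ends 12
  m9 at 12 (size 1, align 1) → ends 13
  a at 13 (size 4, align 1) → ends 17
  m8 at 17 (size 4, align 1) → ends 21
  m7 at 21 (size 8, align 1) → ends 29
  c at 29 (size 64, align 1) → ends 93
  m3 at 93 (size 4, align 1) → ends 97
  total 97 bytes, alignment 1
104 − 97 = 7

7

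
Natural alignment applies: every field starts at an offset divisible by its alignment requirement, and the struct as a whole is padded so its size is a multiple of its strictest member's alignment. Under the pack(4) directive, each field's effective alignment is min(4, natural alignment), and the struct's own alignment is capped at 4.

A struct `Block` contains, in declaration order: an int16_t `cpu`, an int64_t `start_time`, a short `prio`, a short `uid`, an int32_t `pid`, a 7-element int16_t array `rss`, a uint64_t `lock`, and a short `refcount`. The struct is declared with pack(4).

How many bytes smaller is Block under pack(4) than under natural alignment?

8

natural layout:
  @0: cpu [2B, align 2] → 2
  +6 pad (align 8)
  @8: start_time [8B, align 8] → 16
  @16: prio [2B, align 2] → 18
  @18: uid [2B, align 2] → 20
  @20: pid [4B, align 4] → 24
  @24: rss [14B, align 2] → 38
  +2 pad (align 8)
  @40: lock [8B, align 8] → 48
  @48: refcount [2B, align 2] → 50
  +6 tail pad (align 8)
  size 56, align 8
packed(4) layout:
  @0: cpu [2B, align 2] → 2
  +2 pad (align 4)
  @4: start_time [8B, align 4] → 12
  @12: prio [2B, align 2] → 14
  @14: uid [2B, align 2] → 16
  @16: pid [4B, align 4] → 20
  @20: rss [14B, align 2] → 34
  +2 pad (align 4)
  @36: lock [8B, align 4] → 44
  @44: refcount [2B, align 2] → 46
  +2 tail pad (align 4)
  size 48, align 4
56 − 48 = 8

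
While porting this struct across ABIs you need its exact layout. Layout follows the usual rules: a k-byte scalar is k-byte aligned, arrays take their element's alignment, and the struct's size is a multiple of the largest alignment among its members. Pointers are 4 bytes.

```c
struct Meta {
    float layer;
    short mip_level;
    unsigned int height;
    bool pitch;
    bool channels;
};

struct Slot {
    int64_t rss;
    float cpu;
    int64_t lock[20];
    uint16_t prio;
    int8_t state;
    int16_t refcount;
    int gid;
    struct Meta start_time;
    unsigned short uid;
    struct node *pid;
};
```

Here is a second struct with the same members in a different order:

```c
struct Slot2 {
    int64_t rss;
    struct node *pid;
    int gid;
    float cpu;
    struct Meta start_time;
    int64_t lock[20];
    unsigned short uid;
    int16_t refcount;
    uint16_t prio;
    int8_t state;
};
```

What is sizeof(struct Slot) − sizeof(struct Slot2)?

Meta: @0: layer [4B, align 4] → 4; @4: mip_level [2B, align 2] → 6; +2 pad (align 4); @8: height [4B, align 4] → 12; @12: pitch [1B, align 1] → 13; @13: channels [1B, align 1] → 14; +2 tail pad (align 4); size 16, align 4
@0: rss [8B, align 8] → 8
@8: cpu [4B, align 4] → 12
+4 pad (align 8)
@16: lock [160B, align 8] → 176
@176: prio [2B, align 2] → 178
@178: state [1B, align 1] → 179
+1 pad (align 2)
@180: refcount [2B, align 2] → 182
+2 pad (align 4)
@184: gid [4B, align 4] → 188
@188: start_time [16B, align 4] → 204
@204: uid [2B, align 2] → 206
+2 pad (align 4)
@208: pid [4B, align 4] → 212
+4 tail pad (align 8)
size 216, align 8
— Slot2 —
@0: rss [8B, align 8] → 8
@8: pid [4B, align 4] → 12
@12: gid [4B, align 4] → 16
@16: cpu [4B, align 4] → 20
@20: start_time [16B, align 4] → 36
+4 pad (align 8)
@40: lock [160B, align 8] → 200
@200: uid [2B, align 2] → 202
@202: refcount [2B, align 2] → 204
@204: prio [2B, align 2] → 206
@206: state [1B, align 1] → 207
+1 tail pad (align 8)
size 208, align 8
216 − 208 = 8

8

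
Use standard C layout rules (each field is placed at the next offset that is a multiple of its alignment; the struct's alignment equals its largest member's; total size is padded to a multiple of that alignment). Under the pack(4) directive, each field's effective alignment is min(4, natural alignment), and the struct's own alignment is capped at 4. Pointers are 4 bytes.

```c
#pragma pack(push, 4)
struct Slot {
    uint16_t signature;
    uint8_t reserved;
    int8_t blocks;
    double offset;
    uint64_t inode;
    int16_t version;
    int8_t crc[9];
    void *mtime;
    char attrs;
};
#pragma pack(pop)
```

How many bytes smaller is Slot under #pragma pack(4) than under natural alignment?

8

natural layout:
  0..2  signature  (2B, 2-aligned)
  2..3  reserved  (1B, 1-aligned)
  3..4  blocks  (1B, 1-aligned)
  4..8  -- padding (4B)
  8..16  offset  (8B, 8-aligned)
  16..24  inode  (8B, 8-aligned)
  24..26  version  (2B, 2-aligned)
  26..35  crc  (9B, 1-aligned)
  35..36  -- padding (1B)
  36..40  mtime  (4B, 4-aligned)
  40..41  attrs  (1B, 1-aligned)
  41..48  -- tail padding (7B)
  sizeof = 48, alignof = 8
packed(4) layout:
  0..2  signature  (2B, 2-aligned)
  2..3  reserved  (1B, 1-aligned)
  3..4  blocks  (1B, 1-aligned)
  4..12  offset  (8B, 4-aligned)
  12..20  inode  (8B, 4-aligned)
  20..22  version  (2B, 2-aligned)
  22..31  crc  (9B, 1-aligned)
  31..32  -- padding (1B)
  32..36  mtime  (4B, 4-aligned)
  36..37  attrs  (1B, 1-aligned)
  37..40  -- tail padding (3B)
  sizeof = 40, alignof = 4
48 − 40 = 8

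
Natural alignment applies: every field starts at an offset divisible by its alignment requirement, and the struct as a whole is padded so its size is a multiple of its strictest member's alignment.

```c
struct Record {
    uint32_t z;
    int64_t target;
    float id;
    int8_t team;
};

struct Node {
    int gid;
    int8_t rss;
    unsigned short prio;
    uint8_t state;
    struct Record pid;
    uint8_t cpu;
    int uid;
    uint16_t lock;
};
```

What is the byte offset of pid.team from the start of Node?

Record: @0: z [4B, align 4] → 4; +4 pad (align 8); @8: target [8B, align 8] → 16; @16: id [4B, align 4] → 20; @20: team [1B, align 1] → 21; +3 tail pad (align 8); size 24, align 8
@0: gid [4B, align 4] → 4
@4: rss [1B, align 1] → 5
+1 pad (align 2)
@6: prio [2B, align 2] → 8
@8: state [1B, align 1] → 9
+7 pad (align 8)
@16: pid [24B, align 8] → 40
within Record: team at 20
16 + 20 = 36

36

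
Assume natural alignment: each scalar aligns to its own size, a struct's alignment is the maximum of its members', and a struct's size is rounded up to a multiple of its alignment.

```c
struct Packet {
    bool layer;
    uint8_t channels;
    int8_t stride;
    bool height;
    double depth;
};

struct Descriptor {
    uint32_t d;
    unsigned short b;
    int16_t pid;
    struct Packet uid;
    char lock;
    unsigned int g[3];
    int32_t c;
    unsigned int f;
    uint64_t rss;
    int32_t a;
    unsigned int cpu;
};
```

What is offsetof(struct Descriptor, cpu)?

60

Packet: layer at 0 (size 1, align 1) → ends 1; channels at 1 (size 1, align 1) → ends 2; stride at 2 (size 1, align 1) → ends 3; height at 3 (size 1, align 1) → ends 4; pad 4 to align 8 for depth; depth at 8 (size 8, align 8) → ends 16; total 16 bytes, alignment 8
d at 0 (size 4, align 4) → ends 4
b at 4 (size 2, align 2) → ends 6
pid at 6 (size 2, align 2) → ends 8
uid at 8 (size 16, align 8) → ends 24
lock at 24 (size 1, align 1) → ends 25
pad 3 to align 4 for g
g at 28 (size 12, align 4) → ends 40
c at 40 (size 4, align 4) → ends 44
f at 44 (size 4, align 4) → ends 48
rss at 48 (size 8, align 8) → ends 56
a at 56 (size 4, align 4) → ends 60
cpu at 60 (size 4, align 4) → ends 64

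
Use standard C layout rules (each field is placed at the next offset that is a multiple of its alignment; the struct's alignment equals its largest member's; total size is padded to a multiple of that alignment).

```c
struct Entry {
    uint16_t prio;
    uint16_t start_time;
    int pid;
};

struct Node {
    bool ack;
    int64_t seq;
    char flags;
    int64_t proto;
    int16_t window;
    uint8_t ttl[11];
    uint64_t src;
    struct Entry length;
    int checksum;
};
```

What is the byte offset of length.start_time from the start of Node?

58

Entry: 0..2  prio  (2B, 2-aligned); 2..4  start_time  (2B, 2-aligned); 4..8  pid  (4B, 4-aligned); sizeof = 8, alignof = 4
0..1  ack  (1B, 1-aligned)
1..8  -- padding (7B)
8..16  seq  (8B, 8-aligned)
16..17  flags  (1B, 1-aligned)
17..24  -- padding (7B)
24..32  proto  (8B, 8-aligned)
32..34  window  (2B, 2-aligned)
34..45  ttl  (11B, 1-aligned)
45..48  -- padding (3B)
48..56  src  (8B, 8-aligned)
56..64  length  (8B, 4-aligned)
within Entry: start_time at 2
56 + 2 = 58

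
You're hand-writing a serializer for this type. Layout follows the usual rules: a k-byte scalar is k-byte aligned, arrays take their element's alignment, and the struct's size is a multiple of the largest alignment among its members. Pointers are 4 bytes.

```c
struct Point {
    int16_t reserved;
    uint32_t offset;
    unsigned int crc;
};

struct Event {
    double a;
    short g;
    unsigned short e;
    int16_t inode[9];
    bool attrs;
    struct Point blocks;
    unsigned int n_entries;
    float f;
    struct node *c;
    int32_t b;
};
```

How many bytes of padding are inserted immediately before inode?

Point: 0..2  reserved  (2B, 2-aligned); 2..4  -- padding (2B); 4..8  offset  (4B, 4-aligned); 8..12  crc  (4B, 4-aligned); sizeof = 12, alignof = 4
0..8  a  (8B, 8-aligned)
8..10  g  (2B, 2-aligned)
10..12  e  (2B, 2-aligned)
12..30  inode  (18B, 2-aligned)

0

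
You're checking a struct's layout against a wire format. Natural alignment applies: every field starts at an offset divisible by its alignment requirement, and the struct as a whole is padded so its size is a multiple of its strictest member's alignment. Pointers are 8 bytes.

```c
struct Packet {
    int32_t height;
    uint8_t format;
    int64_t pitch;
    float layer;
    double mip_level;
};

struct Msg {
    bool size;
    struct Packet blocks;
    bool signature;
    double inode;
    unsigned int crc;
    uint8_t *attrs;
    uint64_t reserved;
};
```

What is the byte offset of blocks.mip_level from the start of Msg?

Packet: height at 0 (size 4, align 4) → ends 4; format at 4 (size 1, align 1) → ends 5; pad 3 to align 8 for pitch; pitch at 8 (size 8, align 8) → ends 16; layer at 16 (size 4, align 4) → ends 20; pad 4 to align 8 for mip_level; mip_level at 24 (size 8, align 8) → ends 32; total 32 bytes, alignment 8
size at 0 (size 1, align 1) → ends 1
pad 7 to align 8 for blocks
blocks at 8 (size 32, align 8) → ends 40
within Packet: mip_level at 24
8 + 24 = 32

32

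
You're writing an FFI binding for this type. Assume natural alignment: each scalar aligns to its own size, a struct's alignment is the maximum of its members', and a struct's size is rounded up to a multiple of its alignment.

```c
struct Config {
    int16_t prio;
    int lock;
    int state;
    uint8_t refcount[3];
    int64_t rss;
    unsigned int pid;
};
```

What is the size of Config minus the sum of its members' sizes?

@0: prio [2B, align 2] → 2
+2 pad (align 4)
@4: lock [4B, align 4] → 8
@8: state [4B, align 4] → 12
@12: refcount [3B, align 1] → 15
+1 pad (align 8)
@16: rss [8B, align 8] → 24
@24: pid [4B, align 4] → 28
+4 tail pad (align 8)
size 32, align 8
data bytes 25, size 32 → padding 7

7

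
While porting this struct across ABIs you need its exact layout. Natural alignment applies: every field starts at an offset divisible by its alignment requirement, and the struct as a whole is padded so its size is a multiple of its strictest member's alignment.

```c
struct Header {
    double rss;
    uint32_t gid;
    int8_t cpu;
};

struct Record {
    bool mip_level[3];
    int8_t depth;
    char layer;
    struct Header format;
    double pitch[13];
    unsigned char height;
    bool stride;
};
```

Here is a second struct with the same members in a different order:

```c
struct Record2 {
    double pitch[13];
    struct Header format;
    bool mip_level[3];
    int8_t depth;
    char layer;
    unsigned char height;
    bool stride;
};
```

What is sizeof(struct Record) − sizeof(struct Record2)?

Header: 0..8  rss  (8B, 8-aligned); 8..12  gid  (4B, 4-aligned); 12..13  cpu  (1B, 1-aligned); 13..16  -- tail padding (3B); sizeof = 16, alignof = 8
0..3  mip_level  (3B, 1-aligned)
3..4  depth  (1B, 1-aligned)
4..5  layer  (1B, 1-aligned)
5..8  -- padding (3B)
8..24  format  (16B, 8-aligned)
24..128  pitch  (104B, 8-aligned)
128..129  height  (1B, 1-aligned)
129..130  stride  (1B, 1-aligned)
130..136  -- tail padding (6B)
sizeof = 136, alignof = 8
— Record2 —
0..104  pitch  (104B, 8-aligned)
104..120  format  (16B, 8-aligned)
120..123  mip_level  (3B, 1-aligned)
123..124  depth  (1B, 1-aligned)
124..125  layer  (1B, 1-aligned)
125..126  height  (1B, 1-aligned)
126..127  stride  (1B, 1-aligned)
127..128  -- tail padding (1B)
sizeof = 128, alignof = 8
136 − 128 = 8

8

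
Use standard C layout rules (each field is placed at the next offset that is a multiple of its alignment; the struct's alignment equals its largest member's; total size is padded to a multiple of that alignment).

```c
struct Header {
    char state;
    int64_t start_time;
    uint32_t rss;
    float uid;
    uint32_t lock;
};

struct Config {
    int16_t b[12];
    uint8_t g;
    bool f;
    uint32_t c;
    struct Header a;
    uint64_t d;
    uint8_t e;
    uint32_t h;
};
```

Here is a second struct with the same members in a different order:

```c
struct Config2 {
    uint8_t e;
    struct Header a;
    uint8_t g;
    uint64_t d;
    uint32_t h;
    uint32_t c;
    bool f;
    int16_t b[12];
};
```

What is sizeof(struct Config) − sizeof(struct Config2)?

-16

Header: @0: state [1B, align 1] → 1; +7 pad (align 8); @8: start_time [8B, align 8] → 16; @16: rss [4B, align 4] → 20; @20: uid [4B, align 4] → 24; @24: lock [4B, align 4] → 28; +4 tail pad (align 8); size 32, align 8
@0: b [24B, align 2] → 24
@24: g [1B, align 1] → 25
@25: f [1B, align 1] → 26
+2 pad (align 4)
@28: c [4B, align 4] → 32
@32: a [32B, align 8] → 64
@64: d [8B, align 8] → 72
@72: e [1B, align 1] → 73
+3 pad (align 4)
@76: h [4B, align 4] → 80
size 80, align 8
— Config2 —
@0: e [1B, align 1] → 1
+7 pad (align 8)
@8: a [32B, align 8] → 40
@40: g [1B, align 1] → 41
+7 pad (align 8)
@48: d [8B, align 8] → 56
@56: h [4B, align 4] → 60
@60: c [4B, align 4] → 64
@64: f [1B, align 1] → 65
+1 pad (align 2)
@66: b [24B, align 2] → 90
+6 tail pad (align 8)
size 96, align 8
80 − 96 = -16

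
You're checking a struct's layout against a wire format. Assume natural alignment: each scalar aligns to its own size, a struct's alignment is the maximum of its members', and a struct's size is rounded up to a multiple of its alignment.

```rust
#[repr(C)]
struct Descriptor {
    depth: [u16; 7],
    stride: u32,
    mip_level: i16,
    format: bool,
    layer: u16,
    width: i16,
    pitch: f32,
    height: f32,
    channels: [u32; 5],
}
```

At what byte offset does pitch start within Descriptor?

28

depth at 0 (size 14, align 2) → ends 14
pad 2 to align 4 for stride
stride at 16 (size 4, align 4) → ends 20
mip_level at 20 (size 2, align 2) → ends 22
format at 22 (size 1, align 1) → ends 23
pad 1 to align 2 for layer
layer at 24 (size 2, align 2) → ends 26
width at 26 (size 2, align 2) → ends 28
pitch at 28 (size 4, align 4) → ends 32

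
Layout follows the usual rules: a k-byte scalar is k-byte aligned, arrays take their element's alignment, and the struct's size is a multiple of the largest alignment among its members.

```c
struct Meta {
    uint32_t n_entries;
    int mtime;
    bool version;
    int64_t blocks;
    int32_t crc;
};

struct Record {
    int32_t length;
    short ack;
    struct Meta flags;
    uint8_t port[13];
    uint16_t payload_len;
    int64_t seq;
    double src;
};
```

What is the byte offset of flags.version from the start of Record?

16

Meta: @0: n_entries [4B, align 4] → 4; @4: mtime [4B, align 4] → 8; @8: version [1B, align 1] → 9; +7 pad (align 8); @16: blocks [8B, align 8] → 24; @24: crc [4B, align 4] → 28; +4 tail pad (align 8); size 32, align 8
@0: length [4B, align 4] → 4
@4: ack [2B, align 2] → 6
+2 pad (align 8)
@8: flags [32B, align 8] → 40
within Meta: version at 8
8 + 8 = 16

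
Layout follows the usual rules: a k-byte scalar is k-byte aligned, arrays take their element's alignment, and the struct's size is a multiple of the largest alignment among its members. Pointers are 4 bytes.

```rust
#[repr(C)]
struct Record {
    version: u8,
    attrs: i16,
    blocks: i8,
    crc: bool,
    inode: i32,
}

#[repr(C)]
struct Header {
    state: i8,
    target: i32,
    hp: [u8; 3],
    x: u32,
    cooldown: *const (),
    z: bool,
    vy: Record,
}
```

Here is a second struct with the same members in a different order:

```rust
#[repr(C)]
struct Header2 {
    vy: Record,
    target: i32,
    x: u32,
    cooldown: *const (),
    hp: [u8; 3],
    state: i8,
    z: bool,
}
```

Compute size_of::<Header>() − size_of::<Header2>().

Record: @0: version [1B, align 1] → 1; +1 pad (align 2); @2: attrs [2B, align 2] → 4; @4: blocks [1B, align 1] → 5; @5: crc [1B, align 1] → 6; +2 pad (align 4); @8: inode [4B, align 4] → 12; size 12, align 4
@0: state [1B, align 1] → 1
+3 pad (align 4)
@4: target [4B, align 4] → 8
@8: hp [3B, align 1] → 11
+1 pad (align 4)
@12: x [4B, align 4] → 16
@16: cooldown [4B, align 4] → 20
@20: z [1B, align 1] → 21
+3 pad (align 4)
@24: vy [12B, align 4] → 36
size 36, align 4
— Header2 —
@0: vy [12B, align 4] → 12
@12: target [4B, align 4] → 16
@16: x [4B, align 4] → 20
@20: cooldown [4B, align 4] → 24
@24: hp [3B, align 1] → 27
@27: state [1B, align 1] → 28
@28: z [1B, align 1] → 29
+3 tail pad (align 4)
size 32, align 4
36 − 32 = 4

4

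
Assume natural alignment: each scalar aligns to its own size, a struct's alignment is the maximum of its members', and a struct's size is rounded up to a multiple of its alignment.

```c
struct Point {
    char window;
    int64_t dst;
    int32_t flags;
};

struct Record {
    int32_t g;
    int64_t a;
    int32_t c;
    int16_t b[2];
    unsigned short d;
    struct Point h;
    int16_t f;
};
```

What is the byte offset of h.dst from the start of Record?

Point: @0: window [1B, align 1] → 1; +7 pad (align 8); @8: dst [8B, align 8] → 16; @16: flags [4B, align 4] → 20; +4 tail pad (align 8); size 24, align 8
@0: g [4B, align 4] → 4
+4 pad (align 8)
@8: a [8B, align 8] → 16
@16: c [4B, align 4] → 20
@20: b [4B, align 2] → 24
@24: d [2B, align 2] → 26
+6 pad (align 8)
@32: h [24B, align 8] → 56
within Point: dst at 8
32 + 8 = 40

40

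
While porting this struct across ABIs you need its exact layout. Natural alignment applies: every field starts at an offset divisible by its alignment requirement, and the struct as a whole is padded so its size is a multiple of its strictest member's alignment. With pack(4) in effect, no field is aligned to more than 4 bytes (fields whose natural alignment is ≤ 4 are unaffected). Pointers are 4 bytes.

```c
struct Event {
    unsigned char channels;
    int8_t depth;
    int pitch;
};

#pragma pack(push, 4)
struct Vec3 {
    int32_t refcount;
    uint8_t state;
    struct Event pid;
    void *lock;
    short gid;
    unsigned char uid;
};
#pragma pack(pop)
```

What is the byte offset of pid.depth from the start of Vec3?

9

Event: 0..1  channels  (1B, 1-aligned); 1..2  depth  (1B, 1-aligned); 2..4  -- padding (2B); 4..8  pitch  (4B, 4-aligned); sizeof = 8, alignof = 4
0..4  refcount  (4B, 4-aligned)
4..5  state  (1B, 1-aligned)
5..8  -- padding (3B)
8..16  pid  (8B, 4-aligned)
within Event: depth at 1
8 + 1 = 9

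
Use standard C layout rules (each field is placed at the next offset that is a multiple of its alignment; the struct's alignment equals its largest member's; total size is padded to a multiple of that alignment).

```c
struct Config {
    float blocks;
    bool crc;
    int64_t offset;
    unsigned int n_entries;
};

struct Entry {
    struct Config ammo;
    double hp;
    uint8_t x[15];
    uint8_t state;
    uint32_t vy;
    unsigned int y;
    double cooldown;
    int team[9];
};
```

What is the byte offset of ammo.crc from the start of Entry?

Config: 0..4  blocks  (4B, 4-aligned); 4..5  crc  (1B, 1-aligned); 5..8  -- padding (3B); 8..16  offset  (8B, 8-aligned); 16..20  n_entries  (4B, 4-aligned); 20..24  -- tail padding (4B); sizeof = 24, alignof = 8
0..24  ammo  (24B, 8-aligned)
within Config: crc at 4
0 + 4 = 4

4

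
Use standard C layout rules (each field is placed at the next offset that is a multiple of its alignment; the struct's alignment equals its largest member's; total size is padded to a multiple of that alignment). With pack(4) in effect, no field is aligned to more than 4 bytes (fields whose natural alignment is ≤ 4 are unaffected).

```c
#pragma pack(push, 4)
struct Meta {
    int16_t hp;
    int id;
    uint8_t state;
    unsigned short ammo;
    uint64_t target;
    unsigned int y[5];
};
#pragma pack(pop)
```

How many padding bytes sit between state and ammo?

1

hp at 0 (size 2, align 2) → ends 2
pad 2 to align 4 for id
id at 4 (size 4, align 4) → ends 8
state at 8 (size 1, align 1) → ends 9
pad 1 to align 2 for ammo
ammo at 10 (size 2, align 2) → ends 12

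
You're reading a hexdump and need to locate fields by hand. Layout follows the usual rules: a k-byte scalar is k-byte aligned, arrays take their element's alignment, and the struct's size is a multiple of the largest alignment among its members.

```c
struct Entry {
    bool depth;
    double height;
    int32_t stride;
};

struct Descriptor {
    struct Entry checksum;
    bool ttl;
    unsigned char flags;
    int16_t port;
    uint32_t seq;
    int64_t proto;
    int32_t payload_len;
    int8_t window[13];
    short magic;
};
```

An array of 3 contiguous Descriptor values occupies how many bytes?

Entry: depth at 0 (size 1, align 1) → ends 1; pad 7 to align 8 for height; height at 8 (size 8, align 8) → ends 16; stride at 16 (size 4, align 4) → ends 20; tail pad 4 to reach multiple of 8; total 24 bytes, alignment 8
checksum at 0 (size 24, align 8) → ends 24
ttl at 24 (size 1, align 1) → ends 25
flags at 25 (size 1, align 1) → ends 26
port at 26 (size 2, align 2) → ends 28
seq at 28 (size 4, align 4) → ends 32
proto at 32 (size 8, align 8) → ends 40
payload_len at 40 (size 4, align 4) → ends 44
window at 44 (size 13, align 1) → ends 57
pad 1 to align 2 for magic
magic at 58 (size 2, align 2) → ends 60
tail pad 4 to reach multiple of 8
total 64 bytes, alignment 8
array of 3: 3 × 64 = 192

192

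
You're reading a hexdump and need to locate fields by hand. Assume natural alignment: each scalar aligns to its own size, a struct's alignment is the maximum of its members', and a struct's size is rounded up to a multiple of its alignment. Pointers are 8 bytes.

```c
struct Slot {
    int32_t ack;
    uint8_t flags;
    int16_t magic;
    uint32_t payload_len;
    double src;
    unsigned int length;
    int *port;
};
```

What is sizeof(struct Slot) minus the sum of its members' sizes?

9

0..4  ack  (4B, 4-aligned)
4..5  flags  (1B, 1-aligned)
5..6  -- padding (1B)
6..8  magic  (2B, 2-aligned)
8..12  payload_len  (4B, 4-aligned)
12..16  -- padding (4B)
16..24  src  (8B, 8-aligned)
24..28  length  (4B, 4-aligned)
28..32  -- padding (4B)
32..40  port  (8B, 8-aligned)
sizeof = 40, alignof = 8
data bytes 31, size 40 → padding 9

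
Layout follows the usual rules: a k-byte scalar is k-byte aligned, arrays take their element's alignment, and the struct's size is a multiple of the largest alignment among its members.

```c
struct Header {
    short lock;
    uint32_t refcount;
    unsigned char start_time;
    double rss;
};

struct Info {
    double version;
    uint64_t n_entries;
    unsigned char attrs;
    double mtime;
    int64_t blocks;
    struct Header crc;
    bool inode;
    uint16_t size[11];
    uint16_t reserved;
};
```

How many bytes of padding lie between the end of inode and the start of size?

Header: lock at 0 (size 2, align 2) → ends 2; pad 2 to align 4 for refcount; refcount at 4 (size 4, align 4) → ends 8; start_time at 8 (size 1, align 1) → ends 9; pad 7 to align 8 for rss; rss at 16 (size 8, align 8) → ends 24; total 24 bytes, alignment 8
version at 0 (size 8, align 8) → ends 8
n_entries at 8 (size 8, align 8) → ends 16
attrs at 16 (size 1, align 1) → ends 17
pad 7 to align 8 for mtime
mtime at 24 (size 8, align 8) → ends 32
blocks at 32 (size 8, align 8) → ends 40
crc at 40 (size 24, align 8) → ends 64
inode at 64 (size 1, align 1) → ends 65
pad 1 to align 2 for size
size at 66 (size 22, align 2) → ends 88

1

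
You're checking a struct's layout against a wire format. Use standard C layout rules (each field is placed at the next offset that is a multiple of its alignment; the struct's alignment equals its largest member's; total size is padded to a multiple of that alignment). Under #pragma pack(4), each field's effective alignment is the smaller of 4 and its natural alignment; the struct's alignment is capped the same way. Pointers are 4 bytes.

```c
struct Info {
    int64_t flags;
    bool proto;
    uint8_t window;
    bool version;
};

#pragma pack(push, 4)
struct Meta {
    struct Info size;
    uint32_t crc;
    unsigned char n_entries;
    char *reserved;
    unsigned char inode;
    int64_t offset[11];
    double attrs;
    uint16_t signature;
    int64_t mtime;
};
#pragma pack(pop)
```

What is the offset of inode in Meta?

28

Info: 0..8  flags  (8B, 8-aligned); 8..9  proto  (1B, 1-aligned); 9..10  window  (1B, 1-aligned); 10..11  version  (1B, 1-aligned); 11..16  -- tail padding (5B); sizeof = 16, alignof = 8
0..16  size  (16B, 4-aligned)
16..20  crc  (4B, 4-aligned)
20..21  n_entries  (1B, 1-aligned)
21..24  -- padding (3B)
24..28  reserved  (4B, 4-aligned)
28..29  inode  (1B, 1-aligned)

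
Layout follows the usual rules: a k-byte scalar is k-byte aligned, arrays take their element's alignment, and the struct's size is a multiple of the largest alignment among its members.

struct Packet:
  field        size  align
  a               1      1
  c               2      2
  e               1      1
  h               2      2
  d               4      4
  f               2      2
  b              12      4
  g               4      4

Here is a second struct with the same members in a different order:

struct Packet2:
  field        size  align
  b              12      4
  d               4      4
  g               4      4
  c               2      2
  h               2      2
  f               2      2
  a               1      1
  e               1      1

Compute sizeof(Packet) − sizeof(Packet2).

4

a at 0 (size 1, align 1) → ends 1
pad 1 to align 2 for c
c at 2 (size 2, align 2) → ends 4
e at 4 (size 1, align 1) → ends 5
pad 1 to align 2 for h
h at 6 (size 2, align 2) → ends 8
d at 8 (size 4, align 4) → ends 12
f at 12 (size 2, align 2) → ends 14
pad 2 to align 4 for b
b at 16 (size 12, align 4) → ends 28
g at 28 (size 4, align 4) → ends 32
total 32 bytes, alignment 4
— Packet2 —
b at 0 (size 12, align 4) → ends 12
d at 12 (size 4, align 4) → ends 16
g at 16 (size 4, align 4) → ends 20
c at 20 (size 2, align 2) → ends 22
h at 22 (size 2, align 2) → ends 24
f at 24 (size 2, align 2) → ends 26
a at 26 (size 1, align 1) → ends 27
e at 27 (size 1, align 1) → ends 28
total 28 bytes, alignment 4
32 − 28 = 4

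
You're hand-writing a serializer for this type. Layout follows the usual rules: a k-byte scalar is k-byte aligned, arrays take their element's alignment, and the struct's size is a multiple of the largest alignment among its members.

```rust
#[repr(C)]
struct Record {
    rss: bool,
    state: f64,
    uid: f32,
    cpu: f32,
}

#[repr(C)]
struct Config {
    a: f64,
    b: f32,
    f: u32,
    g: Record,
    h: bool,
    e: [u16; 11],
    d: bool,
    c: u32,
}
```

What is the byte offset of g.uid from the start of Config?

Record: rss at 0 (size 1, align 1) → ends 1; pad 7 to align 8 for state; state at 8 (size 8, align 8) → ends 16; uid at 16 (size 4, align 4) → ends 20; cpu at 20 (size 4, align 4) → ends 24; total 24 bytes, alignment 8
a at 0 (size 8, align 8) → ends 8
b at 8 (size 4, align 4) → ends 12
f at 12 (size 4, align 4) → ends 16
g at 16 (size 24, align 8) → ends 40
within Record: uid at 16
16 + 16 = 32

32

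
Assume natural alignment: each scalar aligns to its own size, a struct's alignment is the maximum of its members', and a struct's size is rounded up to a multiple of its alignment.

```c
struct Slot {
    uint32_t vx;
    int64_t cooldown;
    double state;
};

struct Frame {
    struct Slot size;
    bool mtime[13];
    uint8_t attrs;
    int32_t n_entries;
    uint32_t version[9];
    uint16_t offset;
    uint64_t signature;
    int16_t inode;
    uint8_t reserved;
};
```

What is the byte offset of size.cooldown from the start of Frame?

Slot: 0..4  vx  (4B, 4-aligned); 4..8  -- padding (4B); 8..16  cooldown  (8B, 8-aligned); 16..24  state  (8B, 8-aligned); sizeof = 24, alignof = 8
0..24  size  (24B, 8-aligned)
within Slot: cooldown at 8
0 + 8 = 8

8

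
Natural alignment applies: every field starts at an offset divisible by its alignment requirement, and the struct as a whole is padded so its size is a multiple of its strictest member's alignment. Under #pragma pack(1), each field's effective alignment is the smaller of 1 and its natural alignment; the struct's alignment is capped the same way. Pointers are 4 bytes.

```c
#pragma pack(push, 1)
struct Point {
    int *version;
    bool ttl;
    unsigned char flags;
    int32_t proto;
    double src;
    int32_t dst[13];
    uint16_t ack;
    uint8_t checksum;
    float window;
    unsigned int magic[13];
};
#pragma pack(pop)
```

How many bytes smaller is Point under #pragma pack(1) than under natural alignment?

natural layout:
  @0: version [4B, align 4] → 4
  @4: ttl [1B, align 1] → 5
  @5: flags [1B, align 1] → 6
  +2 pad (align 4)
  @8: proto [4B, align 4] → 12
  +4 pad (align 8)
  @16: src [8B, align 8] → 24
  @24: dst [52B, align 4] → 76
  @76: ack [2B, align 2] → 78
  @78: checksum [1B, align 1] → 79
  +1 pad (align 4)
  @80: window [4B, align 4] → 84
  @84: magic [52B, align 4] → 136
  size 136, align 8
packed(1) layout:
  @0: version [4B, align 1] → 4
  @4: ttl [1B, align 1] → 5
  @5: flags [1B, align 1] → 6
  @6: proto [4B, align 1] → 10
  @10: src [8B, align 1] → 18
  @18: dst [52B, align 1] → 70
  @70: ack [2B, align 1] → 72
  @72: checksum [1B, align 1] → 73
  @73: window [4B, align 1] → 77
  @77: magic [52B, align 1] → 129
  size 129, align 1
136 − 129 = 7

7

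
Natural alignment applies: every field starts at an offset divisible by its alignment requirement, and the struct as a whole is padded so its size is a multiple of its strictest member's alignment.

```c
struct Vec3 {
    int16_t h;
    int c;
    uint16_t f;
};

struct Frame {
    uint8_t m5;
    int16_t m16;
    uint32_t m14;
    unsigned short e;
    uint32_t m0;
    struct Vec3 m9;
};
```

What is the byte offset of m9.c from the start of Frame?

20

Vec3: @0: h [2B, align 2] → 2; +2 pad (align 4); @4: c [4B, align 4] → 8; @8: f [2B, align 2] → 10; +2 tail pad (align 4); size 12, align 4
@0: m5 [1B, align 1] → 1
+1 pad (align 2)
@2: m16 [2B, align 2] → 4
@4: m14 [4B, align 4] → 8
@8: e [2B, align 2] → 10
+2 pad (align 4)
@12: m0 [4B, align 4] → 16
@16: m9 [12B, align 4] → 28
within Vec3: c at 4
16 + 4 = 20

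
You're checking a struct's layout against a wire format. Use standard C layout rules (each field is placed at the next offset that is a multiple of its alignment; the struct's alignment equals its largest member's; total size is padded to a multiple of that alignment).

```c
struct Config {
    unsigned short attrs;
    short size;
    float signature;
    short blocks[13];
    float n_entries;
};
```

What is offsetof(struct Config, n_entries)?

36

0..2  attrs  (2B, 2-aligned)
2..4  size  (2B, 2-aligned)
4..8  signature  (4B, 4-aligned)
8..34  blocks  (26B, 2-aligned)
34..36  -- padding (2B)
36..40  n_entries  (4B, 4-aligned)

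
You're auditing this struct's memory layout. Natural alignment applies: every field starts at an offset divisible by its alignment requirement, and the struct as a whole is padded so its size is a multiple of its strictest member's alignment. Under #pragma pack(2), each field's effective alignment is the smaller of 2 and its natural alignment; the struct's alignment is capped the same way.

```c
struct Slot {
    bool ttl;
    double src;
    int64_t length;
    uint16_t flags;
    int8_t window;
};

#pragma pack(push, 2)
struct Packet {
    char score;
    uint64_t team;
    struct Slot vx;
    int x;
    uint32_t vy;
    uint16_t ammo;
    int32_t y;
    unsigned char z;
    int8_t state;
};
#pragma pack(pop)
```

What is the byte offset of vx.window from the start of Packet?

Slot: ttl at 0 (size 1, align 1) → ends 1; pad 7 to align 8 for src; src at 8 (size 8, align 8) → ends 16; length at 16 (size 8, align 8) → ends 24; flags at 24 (size 2, align 2) → ends 26; window at 26 (size 1, align 1) → ends 27; tail pad 5 to reach multiple of 8; total 32 bytes, alignment 8
score at 0 (size 1, align 1) → ends 1
pad 1 to align 2 for team
team at 2 (size 8, align 2) → ends 10
vx at 10 (size 32, align 2) → ends 42
within Slot: window at 26
10 + 26 = 36

36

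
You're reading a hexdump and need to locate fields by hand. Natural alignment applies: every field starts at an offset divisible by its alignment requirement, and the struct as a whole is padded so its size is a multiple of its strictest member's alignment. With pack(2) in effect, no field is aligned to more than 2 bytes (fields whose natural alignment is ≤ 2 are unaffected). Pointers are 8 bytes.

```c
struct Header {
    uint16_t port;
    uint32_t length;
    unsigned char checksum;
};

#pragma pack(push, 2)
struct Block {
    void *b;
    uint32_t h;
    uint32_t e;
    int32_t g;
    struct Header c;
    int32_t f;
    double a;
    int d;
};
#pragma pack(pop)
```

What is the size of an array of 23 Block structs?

1104

Header: 0..2  port  (2B, 2-aligned); 2..4  -- padding (2B); 4..8  length  (4B, 4-aligned); 8..9  checksum  (1B, 1-aligned); 9..12  -- tail padding (3B); sizeof = 12, alignof = 4
0..8  b  (8B, 2-aligned)
8..12  h  (4B, 2-aligned)
12..16  e  (4B, 2-aligned)
16..20  g  (4B, 2-aligned)
20..32  c  (12B, 2-aligned)
32..36  f  (4B, 2-aligned)
36..44  a  (8B, 2-aligned)
44..48  d  (4B, 2-aligned)
sizeof = 48, alignof = 2
array of 23: 23 × 48 = 1104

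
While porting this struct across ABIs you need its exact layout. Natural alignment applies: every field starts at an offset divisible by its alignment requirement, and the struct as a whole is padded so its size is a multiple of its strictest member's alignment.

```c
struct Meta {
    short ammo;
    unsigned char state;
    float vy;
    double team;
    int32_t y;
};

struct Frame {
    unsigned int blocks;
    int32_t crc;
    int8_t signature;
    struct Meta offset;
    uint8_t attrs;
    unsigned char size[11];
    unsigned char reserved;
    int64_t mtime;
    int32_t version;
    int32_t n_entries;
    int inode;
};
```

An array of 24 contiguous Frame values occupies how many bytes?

1920

Meta: @0: ammo [2B, align 2] → 2; @2: state [1B, align 1] → 3; +1 pad (align 4); @4: vy [4B, align 4] → 8; @8: team [8B, align 8] → 16; @16: y [4B, align 4] → 20; +4 tail pad (align 8); size 24, align 8
@0: blocks [4B, align 4] → 4
@4: crc [4B, align 4] → 8
@8: signature [1B, align 1] → 9
+7 pad (align 8)
@16: offset [24B, align 8] → 40
@40: attrs [1B, align 1] → 41
@41: size [11B, align 1] → 52
@52: reserved [1B, align 1] → 53
+3 pad (align 8)
@56: mtime [8B, align 8] → 64
@64: version [4B, align 4] → 68
@68: n_entries [4B, align 4] → 72
@72: inode [4B, align 4] → 76
+4 tail pad (align 8)
size 80, align 8
array of 24: 24 × 80 = 1920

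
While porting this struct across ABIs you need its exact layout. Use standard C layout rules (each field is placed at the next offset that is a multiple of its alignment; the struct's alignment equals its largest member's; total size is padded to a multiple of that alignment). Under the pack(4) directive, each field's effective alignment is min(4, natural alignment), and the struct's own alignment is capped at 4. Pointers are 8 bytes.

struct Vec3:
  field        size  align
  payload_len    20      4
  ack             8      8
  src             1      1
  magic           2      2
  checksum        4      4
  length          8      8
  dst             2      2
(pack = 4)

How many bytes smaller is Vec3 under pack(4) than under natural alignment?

natural layout:
  0..20  payload_len  (20B, 4-aligned)
  20..24  -- padding (4B)
  24..32  ack  (8B, 8-aligned)
  32..33  src  (1B, 1-aligned)
  33..34  -- padding (1B)
  34..36  magic  (2B, 2-aligned)
  36..40  checksum  (4B, 4-aligned)
  40..48  length  (8B, 8-aligned)
  48..50  dst  (2B, 2-aligned)
  50..56  -- tail padding (6B)
  sizeof = 56, alignof = 8
packed(4) layout:
  0..20  payload_len  (20B, 4-aligned)
  20..28  ack  (8B, 4-aligned)
  28..29  src  (1B, 1-aligned)
  29..30  -- padding (1B)
  30..32  magic  (2B, 2-aligned)
  32..36  checksum  (4B, 4-aligned)
  36..44  length  (8B, 4-aligned)
  44..46  dst  (2B, 2-aligned)
  46..48  -- tail padding (2B)
  sizeof = 48, alignof = 4
56 − 48 = 8

8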